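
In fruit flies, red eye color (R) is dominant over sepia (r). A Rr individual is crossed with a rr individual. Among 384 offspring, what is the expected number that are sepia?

Punnett square for Rr × rr:
Offspring genotypes: 2 Rr, 2 rr
red: 2, sepia: 2
sepia: 2 out of 4 → fraction 1/2
Expected count = 1/2 × 384 = 192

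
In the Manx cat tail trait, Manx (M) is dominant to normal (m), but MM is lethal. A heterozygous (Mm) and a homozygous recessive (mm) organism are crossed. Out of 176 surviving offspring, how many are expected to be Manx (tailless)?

Cross: Mm × mm
Punnett square offspring (before lethality): 2 Mm, 2 mm
No MM offspring are produced in this cross.
Manx (tailless): 2 out of 4 → fraction 1/2
Expected count = 1/2 × 176 = 88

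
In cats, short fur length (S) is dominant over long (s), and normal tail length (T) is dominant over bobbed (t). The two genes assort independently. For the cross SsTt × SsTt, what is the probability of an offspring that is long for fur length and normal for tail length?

Dihybrid cross SsTt × SsTt — consider each gene separately:
fur length: Ss × Ss → 1 SS, 2 Ss, 1 ss → 3 S_ : 1 ss (out of 4)
tail length: Tt × Tt → 1 TT, 2 Tt, 1 tt → 3 T_ : 1 tt (out of 4)
Looking for: long (ss) and normal (T_)
P(long) = 1/4, P(normal) = 3/4
P(both) = 1/4 × 3/4 = 3/16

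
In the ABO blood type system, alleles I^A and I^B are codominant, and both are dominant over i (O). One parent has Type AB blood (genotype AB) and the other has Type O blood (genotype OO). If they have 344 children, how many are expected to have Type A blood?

Cross: AB × OO
Possible offspring genotypes: 2 AO, 2 BO
Blood type counts: 2 Type A, 2 Type B
Probability of Type A: 2/4 = 1/2
Expected count = 1/2 × 344 = 172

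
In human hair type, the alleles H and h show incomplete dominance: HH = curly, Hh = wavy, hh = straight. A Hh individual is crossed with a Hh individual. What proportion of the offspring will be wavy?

Punnett square for Hh × Hh:
Offspring genotypes: 1 HH, 2 Hh, 1 hh
Phenotype counts: 1 curly, 2 wavy, 1 straight
wavy: 2 out of 4
Probability: 2/4 = 1/2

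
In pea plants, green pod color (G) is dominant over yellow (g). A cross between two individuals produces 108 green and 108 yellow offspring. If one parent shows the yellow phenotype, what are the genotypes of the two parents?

Observed offspring: 108 green, 108 yellow
The observed ratio simplifies to 1:1. One parent shows yellow, so its genotype must be gg. A 1:1 offspring split requires the other parent to be heterozygous (Gg).
Parent genotypes: gg × Gg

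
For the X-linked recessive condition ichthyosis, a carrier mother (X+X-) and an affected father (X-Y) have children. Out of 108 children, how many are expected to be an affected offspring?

Cross: X+X- × X-Y
Offspring: 1 X+X-, 1 X+Y, 1 X-X-, 1 X-Y
Probability of an affected offspring: 2/4 = 1/2
Expected count = 1/2 × 108 = 54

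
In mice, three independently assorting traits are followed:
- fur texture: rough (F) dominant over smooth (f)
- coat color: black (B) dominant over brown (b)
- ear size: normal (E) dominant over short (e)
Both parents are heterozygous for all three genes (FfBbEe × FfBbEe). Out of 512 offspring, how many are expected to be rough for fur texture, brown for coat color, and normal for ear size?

Trihybrid cross: FfBbEe × FfBbEe
Each trait segregates independently with a 3:1 phenotypic ratio, so each gene contributes 3/4 (dominant) or 1/4 (recessive).
Target: rough (fur texture), brown (coat color), normal (ear size)
Probability = product of independent per-trait probabilities
= 3/4 × 1/4 × 3/4 = 9/64
Expected count = 9/64 × 512 = 72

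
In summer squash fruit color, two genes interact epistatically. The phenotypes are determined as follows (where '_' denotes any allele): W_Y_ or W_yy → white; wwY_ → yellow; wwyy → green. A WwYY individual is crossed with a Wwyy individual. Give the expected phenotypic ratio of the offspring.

Cross: WwYY × Wwyy — consider each gene separately:
W gene: Ww × Ww → 1 WW, 2 Ww, 1 ww → 3 W_ : 1 ww (out of 4)
Y gene: YY × yy → 4 Yy → 4 Y_ (out of 4)
Genotype classes (out of 4 × 4 = 16): W_Y_ = 3×4 = 12; wwY_ = 1×4 = 4
Apply the phenotype rules: W_Y_ (12) → white; wwY_ (4) → yellow
Phenotype counts (out of 16): 12 white, 4 yellow
Ratio: 3 white : 1 yellow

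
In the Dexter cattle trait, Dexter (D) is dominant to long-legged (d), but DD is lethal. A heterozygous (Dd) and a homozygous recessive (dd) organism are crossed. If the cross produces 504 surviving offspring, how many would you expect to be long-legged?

Cross: Dd × dd
Punnett square offspring (before lethality): 2 Dd, 2 dd
No DD offspring are produced in this cross.
long-legged: 2 out of 4 → fraction 1/2
Expected count = 1/2 × 504 = 252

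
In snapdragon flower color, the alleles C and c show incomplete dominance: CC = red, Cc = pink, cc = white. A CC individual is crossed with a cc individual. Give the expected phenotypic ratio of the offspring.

Punnett square for CC × cc:
Offspring genotypes: 4 Cc
Phenotype counts: 4 pink
Ratio: all pink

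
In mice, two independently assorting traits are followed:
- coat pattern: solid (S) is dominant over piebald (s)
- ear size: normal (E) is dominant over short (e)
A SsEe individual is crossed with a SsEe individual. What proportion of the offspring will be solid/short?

Dihybrid cross SsEe × SsEe — consider each gene separately:
coat pattern: Ss × Ss → 1 SS, 2 Ss, 1 ss → 3 S_ : 1 ss (out of 4)
ear size: Ee × Ee → 1 EE, 2 Ee, 1 ee → 3 E_ : 1 ee (out of 4)
Combine (counts out of 4 × 4 = 16): solid/normal (S_E_) = 3×3 = 9; solid/short (S_ee) = 3×1 = 3; piebald/normal (ssE_) = 1×3 = 3; piebald/short (ssee) = 1×1 = 1
Phenotype counts (out of 16): 9 solid/normal, 3 solid/short, 3 piebald/normal, 1 piebald/short
solid/short: 3 out of 16
Probability: 3/16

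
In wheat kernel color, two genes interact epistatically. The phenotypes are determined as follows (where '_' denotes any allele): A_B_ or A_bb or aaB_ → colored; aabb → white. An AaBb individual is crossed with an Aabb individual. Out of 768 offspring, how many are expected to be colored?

Cross: AaBb × Aabb — consider each gene separately:
A gene: Aa × Aa → 1 AA, 2 Aa, 1 aa → 3 A_ : 1 aa (out of 4)
B gene: Bb × bb → 2 Bb, 2 bb → 2 B_ : 2 bb (out of 4)
Genotype classes (out of 4 × 4 = 16): A_B_ = 3×2 = 6; A_bb = 3×2 = 6; aaB_ = 1×2 = 2; aabb = 1×2 = 2
Apply the phenotype rules: A_B_ (6) + A_bb (6) + aaB_ (2) → colored; aabb (2) → white
Phenotype counts (out of 16): 14 colored, 2 white
colored: 14 out of 16 → fraction 7/8
Expected count = 7/8 × 768 = 672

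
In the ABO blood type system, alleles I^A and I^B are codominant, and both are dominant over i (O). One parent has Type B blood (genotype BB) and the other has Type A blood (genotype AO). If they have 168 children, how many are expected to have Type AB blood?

Cross: BB × AO
Possible offspring genotypes: 2 AB, 2 BO
Blood type counts: 2 Type AB, 2 Type B
Probability of Type AB: 2/4 = 1/2
Expected count = 1/2 × 168 = 84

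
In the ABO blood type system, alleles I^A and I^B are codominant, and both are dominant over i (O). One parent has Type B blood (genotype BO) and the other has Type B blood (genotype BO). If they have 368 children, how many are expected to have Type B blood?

Cross: BO × BO
Possible offspring genotypes: 1 BB, 2 BO, 1 OO
Blood type counts: 3 Type B, 1 Type O
Probability of Type B: 3/4
Expected count = 3/4 × 368 = 276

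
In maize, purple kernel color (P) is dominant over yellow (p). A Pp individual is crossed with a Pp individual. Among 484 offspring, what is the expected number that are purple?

Punnett square for Pp × Pp:
Offspring genotypes: 1 PP, 2 Pp, 1 pp
purple: 3, yellow: 1
purple: 3 out of 4 → fraction 3/4
Expected count = 3/4 × 484 = 363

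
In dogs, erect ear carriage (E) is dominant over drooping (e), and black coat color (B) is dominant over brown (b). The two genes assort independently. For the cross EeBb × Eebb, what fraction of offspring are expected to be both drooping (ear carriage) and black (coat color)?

Dihybrid cross EeBb × Eebb — consider each gene separately:
ear carriage: Ee × Ee → 1 EE, 2 Ee, 1 ee → 3 E_ : 1 ee (out of 4)
coat color: Bb × bb → 2 Bb, 2 bb → 2 B_ : 2 bb (out of 4)
Looking for: drooping (ee) and black (B_)
P(drooping) = 1/4, P(black) = 2/4
P(both) = 1/4 × 2/4 = 2/16 = 1/8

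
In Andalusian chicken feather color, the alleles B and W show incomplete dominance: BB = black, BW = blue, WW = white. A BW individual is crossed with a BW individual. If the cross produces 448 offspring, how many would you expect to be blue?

Punnett square for BW × BW:
Offspring genotypes: 1 BB, 2 BW, 1 WW
Phenotype counts: 1 black, 2 blue, 1 white
blue: 2 out of 4 → fraction 1/2
Expected count = 1/2 × 448 = 224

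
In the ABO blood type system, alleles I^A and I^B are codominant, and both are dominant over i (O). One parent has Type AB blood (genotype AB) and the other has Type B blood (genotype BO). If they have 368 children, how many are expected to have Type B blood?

Cross: AB × BO
Possible offspring genotypes: 1 AB, 1 AO, 1 BB, 1 BO
Blood type counts: 1 Type AB, 1 Type A, 2 Type B
Probability of Type B: 2/4 = 1/2
Expected count = 1/2 × 368 = 184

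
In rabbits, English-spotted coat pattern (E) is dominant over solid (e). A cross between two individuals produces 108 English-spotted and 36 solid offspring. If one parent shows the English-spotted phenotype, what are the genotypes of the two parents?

Observed offspring: 108 English-spotted, 36 solid
The observed ratio simplifies to 3:1. Solid (ee) offspring appear, so each parent must contribute one e allele. The parent stated to show English-spotted carries E, so it is Ee. The other parent is then either Ee or ee: Ee × ee would give a 1:1 split, whereas Ee × Ee gives 3:1 — matching the data. So both parents are heterozygous (Ee × Ee).
Parent genotypes: Ee × Ee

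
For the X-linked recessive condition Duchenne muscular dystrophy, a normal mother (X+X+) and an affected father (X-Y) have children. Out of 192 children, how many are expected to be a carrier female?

Cross: X+X+ × X-Y
Offspring: 2 X+X-, 2 X+Y
Probability of a carrier female: 2/4 = 1/2
Expected count = 1/2 × 192 = 96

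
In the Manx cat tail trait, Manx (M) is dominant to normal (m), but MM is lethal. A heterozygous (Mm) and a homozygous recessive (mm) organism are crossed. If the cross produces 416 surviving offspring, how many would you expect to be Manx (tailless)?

Cross: Mm × mm
Punnett square offspring (before lethality): 2 Mm, 2 mm
No MM offspring are produced in this cross.
Manx (tailless): 2 out of 4 → fraction 1/2
Expected count = 1/2 × 416 = 208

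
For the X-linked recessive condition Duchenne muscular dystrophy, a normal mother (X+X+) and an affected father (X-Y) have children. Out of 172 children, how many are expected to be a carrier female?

Cross: X+X+ × X-Y
Offspring: 2 X+X-, 2 X+Y
Probability of a carrier female: 2/4 = 1/2
Expected count = 1/2 × 172 = 86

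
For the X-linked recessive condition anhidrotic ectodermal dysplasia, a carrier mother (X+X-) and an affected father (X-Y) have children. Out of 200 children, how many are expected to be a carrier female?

Cross: X+X- × X-Y
Offspring: 1 X+X-, 1 X+Y, 1 X-X-, 1 X-Y
Probability of a carrier female: 1/4
Expected count = 1/4 × 200 = 50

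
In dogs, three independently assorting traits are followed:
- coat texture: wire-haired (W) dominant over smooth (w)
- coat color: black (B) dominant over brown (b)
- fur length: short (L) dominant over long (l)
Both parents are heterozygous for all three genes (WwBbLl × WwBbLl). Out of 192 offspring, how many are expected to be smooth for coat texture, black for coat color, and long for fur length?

Trihybrid cross: WwBbLl × WwBbLl
Each trait segregates independently with a 3:1 phenotypic ratio, so each gene contributes 3/4 (dominant) or 1/4 (recessive).
Target: smooth (coat texture), black (coat color), long (fur length)
Probability = product of independent per-trait probabilities
= 1/4 × 3/4 × 1/4 = 3/64
Expected count = 3/64 × 192 = 9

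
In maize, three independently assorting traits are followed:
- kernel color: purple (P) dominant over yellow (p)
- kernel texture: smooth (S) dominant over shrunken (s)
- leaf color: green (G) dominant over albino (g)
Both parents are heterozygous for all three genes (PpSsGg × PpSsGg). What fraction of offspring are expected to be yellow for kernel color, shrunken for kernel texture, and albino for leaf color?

Trihybrid cross: PpSsGg × PpSsGg
Each trait segregates independently with a 3:1 phenotypic ratio, so each gene contributes 3/4 (dominant) or 1/4 (recessive).
Target: yellow (kernel color), shrunken (kernel texture), albino (leaf color)
Probability = product of independent per-trait probabilities
= 1/4 × 1/4 × 1/4 = 1/64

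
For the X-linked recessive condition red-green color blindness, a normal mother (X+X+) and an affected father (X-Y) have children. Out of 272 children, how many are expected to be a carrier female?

Cross: X+X+ × X-Y
Offspring: 2 X+X-, 2 X+Y
Probability of a carrier female: 2/4 = 1/2
Expected count = 1/2 × 272 = 136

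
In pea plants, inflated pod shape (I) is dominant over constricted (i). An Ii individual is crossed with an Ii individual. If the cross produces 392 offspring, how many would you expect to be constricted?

Punnett square for Ii × Ii:
Offspring genotypes: 1 II, 2 Ii, 1 ii
inflated: 3, constricted: 1
constricted: 1 out of 4 → fraction 1/4
Expected count = 1/4 × 392 = 98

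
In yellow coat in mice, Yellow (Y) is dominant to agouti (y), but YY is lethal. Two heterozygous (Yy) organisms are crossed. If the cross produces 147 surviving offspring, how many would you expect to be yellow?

Cross: Yy × Yy
Punnett square offspring (before lethality): 1 YY, 2 Yy, 1 yy
The YY genotype is lethal (embryos die); surviving offspring: 2 Yy, 1 yy
yellow: 2 out of 3 → fraction 2/3
Expected count = 2/3 × 147 = 98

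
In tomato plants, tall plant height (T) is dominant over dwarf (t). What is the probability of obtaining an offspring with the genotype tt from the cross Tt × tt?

Punnett square for Tt × tt:
Offspring genotypes: 2 Tt, 2 tt
Total offspring: 4
Count with target: 2
Probability: 2/4 = 1/2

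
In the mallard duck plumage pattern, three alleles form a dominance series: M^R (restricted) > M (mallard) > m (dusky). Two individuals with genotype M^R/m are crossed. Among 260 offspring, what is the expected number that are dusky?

Cross: M^R/m × M^R/m
Allele dominance: M^R > M > m
Offspring genotypes: 1 M^R/M^R, 2 M^R/m, 1 m/m
Phenotype counts: 3 restricted, 1 dusky
dusky: 1 out of 4 → fraction 1/4
Expected count = 1/4 × 260 = 65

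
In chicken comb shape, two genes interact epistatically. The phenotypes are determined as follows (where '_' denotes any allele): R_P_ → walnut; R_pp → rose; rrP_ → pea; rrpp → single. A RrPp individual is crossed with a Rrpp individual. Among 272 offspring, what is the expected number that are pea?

Cross: RrPp × Rrpp — consider each gene separately:
R gene: Rr × Rr → 1 RR, 2 Rr, 1 rr → 3 R_ : 1 rr (out of 4)
P gene: Pp × pp → 2 Pp, 2 pp → 2 P_ : 2 pp (out of 4)
Genotype classes (out of 4 × 4 = 16): R_P_ = 3×2 = 6; R_pp = 3×2 = 6; rrP_ = 1×2 = 2; rrpp = 1×2 = 2
Apply the phenotype rules: R_P_ (6) → walnut; R_pp (6) → rose; rrP_ (2) → pea; rrpp (2) → single
Phenotype counts (out of 16): 6 walnut, 6 rose, 2 pea, 2 single
pea: 2 out of 16 → fraction 1/8
Expected count = 1/8 × 272 = 34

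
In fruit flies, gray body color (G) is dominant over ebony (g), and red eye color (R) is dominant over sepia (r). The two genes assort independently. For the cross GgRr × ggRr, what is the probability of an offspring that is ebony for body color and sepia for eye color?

Dihybrid cross GgRr × ggRr — consider each gene separately:
body color: Gg × gg → 2 Gg, 2 gg → 2 G_ : 2 gg (out of 4)
eye color: Rr × Rr → 1 RR, 2 Rr, 1 rr → 3 R_ : 1 rr (out of 4)
Looking for: ebony (gg) and sepia (rr)
P(ebony) = 2/4, P(sepia) = 1/4
P(both) = 2/4 × 1/4 = 2/16 = 1/8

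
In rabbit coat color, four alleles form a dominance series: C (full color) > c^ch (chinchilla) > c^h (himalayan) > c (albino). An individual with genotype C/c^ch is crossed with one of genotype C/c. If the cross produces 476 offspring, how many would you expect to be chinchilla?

Cross: C/c^ch × C/c
Allele dominance: C > c^ch > c^h > c
Offspring genotypes: 1 C/C, 1 C/c, 1 C/c^ch, 1 c^ch/c
Phenotype counts: 3 full color, 1 chinchilla
chinchilla: 1 out of 4 → fraction 1/4
Expected count = 1/4 × 476 = 119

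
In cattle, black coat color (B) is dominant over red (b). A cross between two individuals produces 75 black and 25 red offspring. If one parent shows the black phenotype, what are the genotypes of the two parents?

Observed offspring: 75 black, 25 red
The observed ratio simplifies to 3:1. Red (bb) offspring appear, so each parent must contribute one b allele. The parent stated to show black carries B, so it is Bb. The other parent is then either Bb or bb: Bb × bb would give a 1:1 split, whereas Bb × Bb gives 3:1 — matching the data. So both parents are heterozygous (Bb × Bb).
Parent genotypes: Bb × Bb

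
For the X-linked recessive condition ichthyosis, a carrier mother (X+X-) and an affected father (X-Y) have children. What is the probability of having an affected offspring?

Cross: X+X- × X-Y
Offspring: 1 X+X-, 1 X+Y, 1 X-X-, 1 X-Y
Probability of an affected offspring: 2/4 = 1/2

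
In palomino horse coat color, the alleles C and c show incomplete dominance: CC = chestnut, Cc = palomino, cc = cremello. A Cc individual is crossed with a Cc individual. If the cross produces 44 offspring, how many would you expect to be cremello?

Punnett square for Cc × Cc:
Offspring genotypes: 1 CC, 2 Cc, 1 cc
Phenotype counts: 1 chestnut, 2 palomino, 1 cremello
cremello: 1 out of 4 → fraction 1/4
Expected count = 1/4 × 44 = 11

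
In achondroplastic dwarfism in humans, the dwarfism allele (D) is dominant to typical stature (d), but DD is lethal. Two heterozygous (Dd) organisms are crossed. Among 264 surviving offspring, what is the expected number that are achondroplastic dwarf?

Cross: Dd × Dd
Punnett square offspring (before lethality): 1 DD, 2 Dd, 1 dd
The DD genotype is lethal (embryos die); surviving offspring: 2 Dd, 1 dd
achondroplastic dwarf: 2 out of 3 → fraction 2/3
Expected count = 2/3 × 264 = 176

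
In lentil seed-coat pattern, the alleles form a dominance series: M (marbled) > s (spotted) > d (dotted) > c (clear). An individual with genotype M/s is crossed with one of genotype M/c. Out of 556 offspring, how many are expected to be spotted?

Cross: M/s × M/c
Allele dominance: M > s > d > c
Offspring genotypes: 1 M/M, 1 M/c, 1 M/s, 1 s/c
Phenotype counts: 3 marbled, 1 spotted
spotted: 1 out of 4 → fraction 1/4
Expected count = 1/4 × 556 = 139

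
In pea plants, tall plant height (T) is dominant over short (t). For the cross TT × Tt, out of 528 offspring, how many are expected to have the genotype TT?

Punnett square for TT × Tt:
Offspring genotypes: 2 TT, 2 Tt
Total offspring: 4
Count with target: 2
Probability: 2/4 = 1/2
Expected count = 1/2 × 528 = 264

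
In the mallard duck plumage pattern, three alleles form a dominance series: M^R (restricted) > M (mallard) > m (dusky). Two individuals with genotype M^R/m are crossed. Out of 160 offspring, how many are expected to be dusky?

Cross: M^R/m × M^R/m
Allele dominance: M^R > M > m
Offspring genotypes: 1 M^R/M^R, 2 M^R/m, 1 m/m
Phenotype counts: 3 restricted, 1 dusky
dusky: 1 out of 4 → fraction 1/4
Expected count = 1/4 × 160 = 40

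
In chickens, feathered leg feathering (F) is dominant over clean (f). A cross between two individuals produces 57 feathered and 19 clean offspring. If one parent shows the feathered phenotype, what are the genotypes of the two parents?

Observed offspring: 57 feathered, 19 clean
The observed ratio simplifies to 3:1. Clean (ff) offspring appear, so each parent must contribute one f allele. The parent stated to show feathered carries F, so it is Ff. The other parent is then either Ff or ff: Ff × ff would give a 1:1 split, whereas Ff × Ff gives 3:1 — matching the data. So both parents are heterozygous (Ff × Ff).
Parent genotypes: Ff × Ff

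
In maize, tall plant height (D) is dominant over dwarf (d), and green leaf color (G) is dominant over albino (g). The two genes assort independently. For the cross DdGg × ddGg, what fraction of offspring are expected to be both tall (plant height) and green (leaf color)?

Dihybrid cross DdGg × ddGg — consider each gene separately:
plant height: Dd × dd → 2 Dd, 2 dd → 2 D_ : 2 dd (out of 4)
leaf color: Gg × Gg → 1 GG, 2 Gg, 1 gg → 3 G_ : 1 gg (out of 4)
Looking for: tall (D_) and green (G_)
P(tall) = 2/4, P(green) = 3/4
P(both) = 2/4 × 3/4 = 6/16 = 3/8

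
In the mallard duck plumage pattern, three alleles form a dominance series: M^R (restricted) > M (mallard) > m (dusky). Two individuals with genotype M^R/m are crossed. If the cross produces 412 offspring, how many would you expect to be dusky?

Cross: M^R/m × M^R/m
Allele dominance: M^R > M > m
Offspring genotypes: 1 M^R/M^R, 2 M^R/m, 1 m/m
Phenotype counts: 3 restricted, 1 dusky
dusky: 1 out of 4 → fraction 1/4
Expected count = 1/4 × 412 = 103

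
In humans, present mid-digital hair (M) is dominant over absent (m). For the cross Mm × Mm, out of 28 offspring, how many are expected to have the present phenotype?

Punnett square for Mm × Mm:
Offspring genotypes: 1 MM, 2 Mm, 1 mm
Total offspring: 4
Count with target: 3
Probability: 3/4
Expected count = 3/4 × 28 = 21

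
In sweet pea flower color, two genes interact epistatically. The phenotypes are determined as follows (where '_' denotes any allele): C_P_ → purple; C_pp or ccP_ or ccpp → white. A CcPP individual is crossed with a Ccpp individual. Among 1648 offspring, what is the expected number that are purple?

Cross: CcPP × Ccpp — consider each gene separately:
C gene: Cc × Cc → 1 CC, 2 Cc, 1 cc → 3 C_ : 1 cc (out of 4)
P gene: PP × pp → 4 Pp → 4 P_ (out of 4)
Genotype classes (out of 4 × 4 = 16): C_P_ = 3×4 = 12; ccP_ = 1×4 = 4
Apply the phenotype rules: C_P_ (12) → purple; ccP_ (4) → white
Phenotype counts (out of 16): 12 purple, 4 white
purple: 12 out of 16 → fraction 3/4
Expected count = 3/4 × 1648 = 1236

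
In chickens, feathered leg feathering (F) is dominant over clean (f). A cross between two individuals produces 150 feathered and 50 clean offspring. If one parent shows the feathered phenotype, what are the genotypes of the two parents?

Observed offspring: 150 feathered, 50 clean
The observed ratio simplifies to 3:1. Clean (ff) offspring appear, so each parent must contribute one f allele. The parent stated to show feathered carries F, so it is Ff. The other parent is then either Ff or ff: Ff × ff would give a 1:1 split, whereas Ff × Ff gives 3:1 — matching the data. So both parents are heterozygous (Ff × Ff).
Parent genotypes: Ff × Ff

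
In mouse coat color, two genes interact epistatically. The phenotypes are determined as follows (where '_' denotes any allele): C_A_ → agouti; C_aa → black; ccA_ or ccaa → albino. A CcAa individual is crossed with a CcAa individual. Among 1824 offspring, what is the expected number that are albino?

Cross: CcAa × CcAa — consider each gene separately:
C gene: Cc × Cc → 1 CC, 2 Cc, 1 cc → 3 C_ : 1 cc (out of 4)
A gene: Aa × Aa → 1 AA, 2 Aa, 1 aa → 3 A_ : 1 aa (out of 4)
Genotype classes (out of 4 × 4 = 16): C_A_ = 3×3 = 9; C_aa = 3×1 = 3; ccA_ = 1×3 = 3; ccaa = 1×1 = 1
Apply the phenotype rules: C_A_ (9) → agouti; C_aa (3) → black; ccA_ (3) + ccaa (1) → albino
Phenotype counts (out of 16): 9 agouti, 3 black, 4 albino
albino: 4 out of 16 → fraction 1/4
Expected count = 1/4 × 1824 = 456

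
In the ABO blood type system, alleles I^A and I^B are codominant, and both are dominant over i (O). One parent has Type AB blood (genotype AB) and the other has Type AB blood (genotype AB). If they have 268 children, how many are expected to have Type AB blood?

Cross: AB × AB
Possible offspring genotypes: 1 AA, 2 AB, 1 BB
Blood type counts: 1 Type A, 2 Type AB, 1 Type B
Probability of Type AB: 2/4 = 1/2
Expected count = 1/2 × 268 = 134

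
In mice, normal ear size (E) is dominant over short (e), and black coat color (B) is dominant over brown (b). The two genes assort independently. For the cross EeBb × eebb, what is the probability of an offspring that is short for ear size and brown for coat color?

Dihybrid cross EeBb × eebb — consider each gene separately:
ear size: Ee × ee → 2 Ee, 2 ee → 2 E_ : 2 ee (out of 4)
coat color: Bb × bb → 2 Bb, 2 bb → 2 B_ : 2 bb (out of 4)
Looking for: short (ee) and brown (bb)
P(short) = 2/4, P(brown) = 2/4
P(both) = 2/4 × 2/4 = 4/16 = 1/4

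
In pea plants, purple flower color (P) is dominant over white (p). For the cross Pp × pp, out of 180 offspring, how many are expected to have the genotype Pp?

Punnett square for Pp × pp:
Offspring genotypes: 2 Pp, 2 pp
Total offspring: 4
Count with target: 2
Probability: 2/4 = 1/2
Expected count = 1/2 × 180 = 90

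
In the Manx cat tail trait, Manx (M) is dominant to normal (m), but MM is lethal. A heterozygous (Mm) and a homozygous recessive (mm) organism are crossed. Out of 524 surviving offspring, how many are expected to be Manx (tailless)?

Cross: Mm × mm
Punnett square offspring (before lethality): 2 Mm, 2 mm
No MM offspring are produced in this cross.
Manx (tailless): 2 out of 4 → fraction 1/2
Expected count = 1/2 × 524 = 262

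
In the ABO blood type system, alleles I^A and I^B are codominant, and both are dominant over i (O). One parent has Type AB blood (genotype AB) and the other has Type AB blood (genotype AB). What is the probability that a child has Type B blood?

Cross: AB × AB
Possible offspring genotypes: 1 AA, 2 AB, 1 BB
Blood type counts: 1 Type A, 2 Type AB, 1 Type B
Probability of Type B: 1/4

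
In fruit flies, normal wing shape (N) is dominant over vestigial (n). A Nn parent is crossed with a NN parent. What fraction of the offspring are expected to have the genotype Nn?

Punnett square for Nn × NN:
Offspring genotypes: 2 NN, 2 Nn
Total offspring: 4
Count with target: 2
Probability: 2/4 = 1/2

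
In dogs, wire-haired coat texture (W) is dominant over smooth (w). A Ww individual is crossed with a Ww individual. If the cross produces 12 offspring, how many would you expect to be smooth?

Punnett square for Ww × Ww:
Offspring genotypes: 1 WW, 2 Ww, 1 ww
wire-haired: 3, smooth: 1
smooth: 1 out of 4 → fraction 1/4
Expected count = 1/4 × 12 = 3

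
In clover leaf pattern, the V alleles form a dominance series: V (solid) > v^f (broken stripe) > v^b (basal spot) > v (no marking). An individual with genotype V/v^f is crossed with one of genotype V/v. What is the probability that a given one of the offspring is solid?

Cross: V/v^f × V/v
Allele dominance: V > v^f > v^b > v
Offspring genotypes: 1 V/V, 1 V/v, 1 V/v^f, 1 v^f/v
Phenotype counts: 3 solid, 1 broken stripe
solid: 3 out of 4
Probability: 3/4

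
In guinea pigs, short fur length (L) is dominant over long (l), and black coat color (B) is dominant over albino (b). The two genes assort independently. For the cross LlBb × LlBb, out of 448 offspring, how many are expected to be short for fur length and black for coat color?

Dihybrid cross LlBb × LlBb — consider each gene separately:
fur length: Ll × Ll → 1 LL, 2 Ll, 1 ll → 3 L_ : 1 ll (out of 4)
coat color: Bb × Bb → 1 BB, 2 Bb, 1 bb → 3 B_ : 1 bb (out of 4)
Looking for: short (L_) and black (B_)
P(short) = 3/4, P(black) = 3/4
P(both) = 3/4 × 3/4 = 9/16
Expected count = 9/16 × 448 = 252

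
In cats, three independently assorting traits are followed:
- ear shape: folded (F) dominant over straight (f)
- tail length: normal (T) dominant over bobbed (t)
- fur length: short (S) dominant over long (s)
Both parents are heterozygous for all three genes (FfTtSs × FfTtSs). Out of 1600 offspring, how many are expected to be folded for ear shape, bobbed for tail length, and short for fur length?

Trihybrid cross: FfTtSs × FfTtSs
Each trait segregates independently with a 3:1 phenotypic ratio, so each gene contributes 3/4 (dominant) or 1/4 (recessive).
Target: folded (ear shape), bobbed (tail length), short (fur length)
Probability = product of independent per-trait probabilities
= 3/4 × 1/4 × 3/4 = 9/64
Expected count = 9/64 × 1600 = 225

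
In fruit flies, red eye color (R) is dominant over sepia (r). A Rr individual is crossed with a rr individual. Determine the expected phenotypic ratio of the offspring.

Punnett square for Rr × rr:
Offspring genotypes: 2 Rr, 2 rr
red: 2, sepia: 2
Ratio: 1:1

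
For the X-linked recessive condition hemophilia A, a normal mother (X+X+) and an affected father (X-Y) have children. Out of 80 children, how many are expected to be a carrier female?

Cross: X+X+ × X-Y
Offspring: 2 X+X-, 2 X+Y
Probability of a carrier female: 2/4 = 1/2
Expected count = 1/2 × 80 = 40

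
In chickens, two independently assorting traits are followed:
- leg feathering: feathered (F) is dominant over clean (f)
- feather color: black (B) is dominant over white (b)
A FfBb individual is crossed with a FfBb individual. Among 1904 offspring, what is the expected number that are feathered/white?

Dihybrid cross FfBb × FfBb — consider each gene separately:
leg feathering: Ff × Ff → 1 FF, 2 Ff, 1 ff → 3 F_ : 1 ff (out of 4)
feather color: Bb × Bb → 1 BB, 2 Bb, 1 bb → 3 B_ : 1 bb (out of 4)
Combine (counts out of 4 × 4 = 16): feathered/black (F_B_) = 3×3 = 9; feathered/white (F_bb) = 3×1 = 3; clean/black (ffB_) = 1×3 = 3; clean/white (ffbb) = 1×1 = 1
Phenotype counts (out of 16): 9 feathered/black, 3 feathered/white, 3 clean/black, 1 clean/white
feathered/white: 3 out of 16 → fraction 3/16
Expected count = 3/16 × 1904 = 357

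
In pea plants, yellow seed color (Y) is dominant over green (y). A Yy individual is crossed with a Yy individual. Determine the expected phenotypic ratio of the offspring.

Punnett square for Yy × Yy:
Offspring genotypes: 1 YY, 2 Yy, 1 yy
yellow: 3, green: 1
Ratio: 3:1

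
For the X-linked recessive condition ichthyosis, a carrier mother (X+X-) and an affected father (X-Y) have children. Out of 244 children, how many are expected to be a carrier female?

Cross: X+X- × X-Y
Offspring: 1 X+X-, 1 X+Y, 1 X-X-, 1 X-Y
Probability of a carrier female: 1/4
Expected count = 1/4 × 244 = 61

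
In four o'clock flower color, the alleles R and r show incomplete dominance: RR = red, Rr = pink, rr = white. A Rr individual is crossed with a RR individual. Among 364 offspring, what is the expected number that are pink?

Punnett square for Rr × RR:
Offspring genotypes: 2 RR, 2 Rr
Phenotype counts: 2 red, 2 pink
pink: 2 out of 4 → fraction 1/2
Expected count = 1/2 × 364 = 182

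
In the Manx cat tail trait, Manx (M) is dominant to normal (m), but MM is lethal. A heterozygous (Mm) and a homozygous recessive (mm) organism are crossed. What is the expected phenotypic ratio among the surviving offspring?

Cross: Mm × mm
Punnett square offspring (before lethality): 2 Mm, 2 mm
No MM offspring are produced in this cross.
Ratio: 1 Manx (tailless) : 1 normal-tailed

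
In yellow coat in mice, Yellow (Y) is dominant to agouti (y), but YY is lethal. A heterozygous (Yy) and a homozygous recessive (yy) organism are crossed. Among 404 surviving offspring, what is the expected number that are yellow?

Cross: Yy × yy
Punnett square offspring (before lethality): 2 Yy, 2 yy
No YY offspring are produced in this cross.
yellow: 2 out of 4 → fraction 1/2
Expected count = 1/2 × 404 = 202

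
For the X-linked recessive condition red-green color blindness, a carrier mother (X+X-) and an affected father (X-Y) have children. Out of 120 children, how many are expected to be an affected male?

Cross: X+X- × X-Y
Offspring: 1 X+X-, 1 X+Y, 1 X-X-, 1 X-Y
Probability of an affected male: 1/4
Expected count = 1/4 × 120 = 30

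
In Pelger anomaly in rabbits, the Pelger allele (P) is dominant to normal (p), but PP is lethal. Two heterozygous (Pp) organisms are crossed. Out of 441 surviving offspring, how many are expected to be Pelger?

Cross: Pp × Pp
Punnett square offspring (before lethality): 1 PP, 2 Pp, 1 pp
The PP genotype is lethal (embryos die); surviving offspring: 2 Pp, 1 pp
Pelger: 2 out of 3 → fraction 2/3
Expected count = 2/3 × 441 = 294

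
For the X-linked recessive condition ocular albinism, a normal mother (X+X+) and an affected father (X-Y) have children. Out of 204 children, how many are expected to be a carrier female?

Cross: X+X+ × X-Y
Offspring: 2 X+X-, 2 X+Y
Probability of a carrier female: 2/4 = 1/2
Expected count = 1/2 × 204 = 102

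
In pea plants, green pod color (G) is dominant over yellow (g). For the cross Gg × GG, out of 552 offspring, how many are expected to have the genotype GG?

Punnett square for Gg × GG:
Offspring genotypes: 2 GG, 2 Gg
Total offspring: 4
Count with target: 2
Probability: 2/4 = 1/2
Expected count = 1/2 × 552 = 276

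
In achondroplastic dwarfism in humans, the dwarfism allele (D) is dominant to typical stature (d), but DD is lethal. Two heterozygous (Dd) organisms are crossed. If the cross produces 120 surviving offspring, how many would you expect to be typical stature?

Cross: Dd × Dd
Punnett square offspring (before lethality): 1 DD, 2 Dd, 1 dd
The DD genotype is lethal (embryos die); surviving offspring: 2 Dd, 1 dd
typical stature: 1 out of 3 → fraction 1/3
Expected count = 1/3 × 120 = 40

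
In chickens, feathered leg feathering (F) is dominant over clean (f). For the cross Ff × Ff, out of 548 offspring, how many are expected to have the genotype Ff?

Punnett square for Ff × Ff:
Offspring genotypes: 1 FF, 2 Ff, 1 ff
Total offspring: 4
Count with target: 2
Probability: 2/4 = 1/2
Expected count = 1/2 × 548 = 274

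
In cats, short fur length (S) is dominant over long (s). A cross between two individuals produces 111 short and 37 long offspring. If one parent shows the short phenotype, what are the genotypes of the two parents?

Observed offspring: 111 short, 37 long
The observed ratio simplifies to 3:1. Long (ss) offspring appear, so each parent must contribute one s allele. The parent stated to show short carries S, so it is Ss. The other parent is then either Ss or ss: Ss × ss would give a 1:1 split, whereas Ss × Ss gives 3:1 — matching the data. So both parents are heterozygous (Ss × Ss).
Parent genotypes: Ss × Ss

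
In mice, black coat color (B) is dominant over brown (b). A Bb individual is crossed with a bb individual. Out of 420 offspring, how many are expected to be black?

Punnett square for Bb × bb:
Offspring genotypes: 2 Bb, 2 bb
black: 2, brown: 2
black: 2 out of 4 → fraction 1/2
Expected count = 1/2 × 420 = 210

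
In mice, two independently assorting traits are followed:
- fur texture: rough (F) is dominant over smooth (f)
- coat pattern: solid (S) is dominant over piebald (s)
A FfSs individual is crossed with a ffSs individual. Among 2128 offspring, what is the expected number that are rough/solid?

Dihybrid cross FfSs × ffSs — consider each gene separately:
fur texture: Ff × ff → 2 Ff, 2 ff → 2 F_ : 2 ff (out of 4)
coat pattern: Ss × Ss → 1 SS, 2 Ss, 1 ss → 3 S_ : 1 ss (out of 4)
Combine (counts out of 4 × 4 = 16): rough/solid (F_S_) = 2×3 = 6; rough/piebald (F_ss) = 2×1 = 2; smooth/solid (ffS_) = 2×3 = 6; smooth/piebald (ffss) = 2×1 = 2
Phenotype counts (out of 16): 6 rough/solid, 2 rough/piebald, 6 smooth/solid, 2 smooth/piebald
rough/solid: 6 out of 16 → fraction 3/8
Expected count = 3/8 × 2128 = 798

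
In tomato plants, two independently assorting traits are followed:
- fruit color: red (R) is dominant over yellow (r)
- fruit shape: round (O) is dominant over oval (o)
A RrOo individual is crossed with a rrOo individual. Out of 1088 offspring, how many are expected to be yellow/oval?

Dihybrid cross RrOo × rrOo — consider each gene separately:
fruit color: Rr × rr → 2 Rr, 2 rr → 2 R_ : 2 rr (out of 4)
fruit shape: Oo × Oo → 1 OO, 2 Oo, 1 oo → 3 O_ : 1 oo (out of 4)
Combine (counts out of 4 × 4 = 16): red/round (R_O_) = 2×3 = 6; red/oval (R_oo) = 2×1 = 2; yellow/round (rrO_) = 2×3 = 6; yellow/oval (rroo) = 2×1 = 2
Phenotype counts (out of 16): 6 red/round, 2 red/oval, 6 yellow/round, 2 yellow/oval
yellow/oval: 2 out of 16 → fraction 1/8
Expected count = 1/8 × 1088 = 136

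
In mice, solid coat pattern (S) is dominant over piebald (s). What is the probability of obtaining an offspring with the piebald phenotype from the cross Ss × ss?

Punnett square for Ss × ss:
Offspring genotypes: 2 Ss, 2 ss
Total offspring: 4
Count with target: 2
Probability: 2/4 = 1/2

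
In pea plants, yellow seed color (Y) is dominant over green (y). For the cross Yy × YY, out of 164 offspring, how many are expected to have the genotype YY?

Punnett square for Yy × YY:
Offspring genotypes: 2 YY, 2 Yy
Total offspring: 4
Count with target: 2
Probability: 2/4 = 1/2
Expected count = 1/2 × 164 = 82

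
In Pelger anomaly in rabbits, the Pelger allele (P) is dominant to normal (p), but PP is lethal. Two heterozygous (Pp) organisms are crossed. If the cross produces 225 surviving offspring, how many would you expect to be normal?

Cross: Pp × Pp
Punnett square offspring (before lethality): 1 PP, 2 Pp, 1 pp
The PP genotype is lethal (embryos die); surviving offspring: 2 Pp, 1 pp
normal: 1 out of 3 → fraction 1/3
Expected count = 1/3 × 225 = 75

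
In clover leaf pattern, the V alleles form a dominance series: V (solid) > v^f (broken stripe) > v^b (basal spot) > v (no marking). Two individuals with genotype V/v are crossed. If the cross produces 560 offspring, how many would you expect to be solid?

Cross: V/v × V/v
Allele dominance: V > v^f > v^b > v
Offspring genotypes: 1 V/V, 2 V/v, 1 v/v
Phenotype counts: 3 solid, 1 unmarked
solid: 3 out of 4 → fraction 3/4
Expected count = 3/4 × 560 = 420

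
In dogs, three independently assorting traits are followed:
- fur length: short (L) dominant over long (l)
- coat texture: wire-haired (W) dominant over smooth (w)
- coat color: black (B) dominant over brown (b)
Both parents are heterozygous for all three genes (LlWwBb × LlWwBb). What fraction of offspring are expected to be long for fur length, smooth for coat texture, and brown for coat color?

Trihybrid cross: LlWwBb × LlWwBb
Each trait segregates independently with a 3:1 phenotypic ratio, so each gene contributes 3/4 (dominant) or 1/4 (recessive).
Target: long (fur length), smooth (coat texture), brown (coat color)
Probability = product of independent per-trait probabilities
= 1/4 × 1/4 × 1/4 = 1/64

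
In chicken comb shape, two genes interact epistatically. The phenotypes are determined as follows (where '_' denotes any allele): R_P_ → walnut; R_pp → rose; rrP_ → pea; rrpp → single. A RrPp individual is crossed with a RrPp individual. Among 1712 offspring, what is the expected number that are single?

Cross: RrPp × RrPp — consider each gene separately:
R gene: Rr × Rr → 1 RR, 2 Rr, 1 rr → 3 R_ : 1 rr (out of 4)
P gene: Pp × Pp → 1 PP, 2 Pp, 1 pp → 3 P_ : 1 pp (out of 4)
Genotype classes (out of 4 × 4 = 16): R_P_ = 3×3 = 9; R_pp = 3×1 = 3; rrP_ = 1×3 = 3; rrpp = 1×1 = 1
Apply the phenotype rules: R_P_ (9) → walnut; R_pp (3) → rose; rrP_ (3) → pea; rrpp (1) → single
Phenotype counts (out of 16): 9 walnut, 3 rose, 3 pea, 1 single
single: 1 out of 16 → fraction 1/16
Expected count = 1/16 × 1712 = 107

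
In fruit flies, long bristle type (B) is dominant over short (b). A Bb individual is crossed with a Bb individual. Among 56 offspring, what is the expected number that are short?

Punnett square for Bb × Bb:
Offspring genotypes: 1 BB, 2 Bb, 1 bb
long: 3, short: 1
short: 1 out of 4 → fraction 1/4
Expected count = 1/4 × 56 = 14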